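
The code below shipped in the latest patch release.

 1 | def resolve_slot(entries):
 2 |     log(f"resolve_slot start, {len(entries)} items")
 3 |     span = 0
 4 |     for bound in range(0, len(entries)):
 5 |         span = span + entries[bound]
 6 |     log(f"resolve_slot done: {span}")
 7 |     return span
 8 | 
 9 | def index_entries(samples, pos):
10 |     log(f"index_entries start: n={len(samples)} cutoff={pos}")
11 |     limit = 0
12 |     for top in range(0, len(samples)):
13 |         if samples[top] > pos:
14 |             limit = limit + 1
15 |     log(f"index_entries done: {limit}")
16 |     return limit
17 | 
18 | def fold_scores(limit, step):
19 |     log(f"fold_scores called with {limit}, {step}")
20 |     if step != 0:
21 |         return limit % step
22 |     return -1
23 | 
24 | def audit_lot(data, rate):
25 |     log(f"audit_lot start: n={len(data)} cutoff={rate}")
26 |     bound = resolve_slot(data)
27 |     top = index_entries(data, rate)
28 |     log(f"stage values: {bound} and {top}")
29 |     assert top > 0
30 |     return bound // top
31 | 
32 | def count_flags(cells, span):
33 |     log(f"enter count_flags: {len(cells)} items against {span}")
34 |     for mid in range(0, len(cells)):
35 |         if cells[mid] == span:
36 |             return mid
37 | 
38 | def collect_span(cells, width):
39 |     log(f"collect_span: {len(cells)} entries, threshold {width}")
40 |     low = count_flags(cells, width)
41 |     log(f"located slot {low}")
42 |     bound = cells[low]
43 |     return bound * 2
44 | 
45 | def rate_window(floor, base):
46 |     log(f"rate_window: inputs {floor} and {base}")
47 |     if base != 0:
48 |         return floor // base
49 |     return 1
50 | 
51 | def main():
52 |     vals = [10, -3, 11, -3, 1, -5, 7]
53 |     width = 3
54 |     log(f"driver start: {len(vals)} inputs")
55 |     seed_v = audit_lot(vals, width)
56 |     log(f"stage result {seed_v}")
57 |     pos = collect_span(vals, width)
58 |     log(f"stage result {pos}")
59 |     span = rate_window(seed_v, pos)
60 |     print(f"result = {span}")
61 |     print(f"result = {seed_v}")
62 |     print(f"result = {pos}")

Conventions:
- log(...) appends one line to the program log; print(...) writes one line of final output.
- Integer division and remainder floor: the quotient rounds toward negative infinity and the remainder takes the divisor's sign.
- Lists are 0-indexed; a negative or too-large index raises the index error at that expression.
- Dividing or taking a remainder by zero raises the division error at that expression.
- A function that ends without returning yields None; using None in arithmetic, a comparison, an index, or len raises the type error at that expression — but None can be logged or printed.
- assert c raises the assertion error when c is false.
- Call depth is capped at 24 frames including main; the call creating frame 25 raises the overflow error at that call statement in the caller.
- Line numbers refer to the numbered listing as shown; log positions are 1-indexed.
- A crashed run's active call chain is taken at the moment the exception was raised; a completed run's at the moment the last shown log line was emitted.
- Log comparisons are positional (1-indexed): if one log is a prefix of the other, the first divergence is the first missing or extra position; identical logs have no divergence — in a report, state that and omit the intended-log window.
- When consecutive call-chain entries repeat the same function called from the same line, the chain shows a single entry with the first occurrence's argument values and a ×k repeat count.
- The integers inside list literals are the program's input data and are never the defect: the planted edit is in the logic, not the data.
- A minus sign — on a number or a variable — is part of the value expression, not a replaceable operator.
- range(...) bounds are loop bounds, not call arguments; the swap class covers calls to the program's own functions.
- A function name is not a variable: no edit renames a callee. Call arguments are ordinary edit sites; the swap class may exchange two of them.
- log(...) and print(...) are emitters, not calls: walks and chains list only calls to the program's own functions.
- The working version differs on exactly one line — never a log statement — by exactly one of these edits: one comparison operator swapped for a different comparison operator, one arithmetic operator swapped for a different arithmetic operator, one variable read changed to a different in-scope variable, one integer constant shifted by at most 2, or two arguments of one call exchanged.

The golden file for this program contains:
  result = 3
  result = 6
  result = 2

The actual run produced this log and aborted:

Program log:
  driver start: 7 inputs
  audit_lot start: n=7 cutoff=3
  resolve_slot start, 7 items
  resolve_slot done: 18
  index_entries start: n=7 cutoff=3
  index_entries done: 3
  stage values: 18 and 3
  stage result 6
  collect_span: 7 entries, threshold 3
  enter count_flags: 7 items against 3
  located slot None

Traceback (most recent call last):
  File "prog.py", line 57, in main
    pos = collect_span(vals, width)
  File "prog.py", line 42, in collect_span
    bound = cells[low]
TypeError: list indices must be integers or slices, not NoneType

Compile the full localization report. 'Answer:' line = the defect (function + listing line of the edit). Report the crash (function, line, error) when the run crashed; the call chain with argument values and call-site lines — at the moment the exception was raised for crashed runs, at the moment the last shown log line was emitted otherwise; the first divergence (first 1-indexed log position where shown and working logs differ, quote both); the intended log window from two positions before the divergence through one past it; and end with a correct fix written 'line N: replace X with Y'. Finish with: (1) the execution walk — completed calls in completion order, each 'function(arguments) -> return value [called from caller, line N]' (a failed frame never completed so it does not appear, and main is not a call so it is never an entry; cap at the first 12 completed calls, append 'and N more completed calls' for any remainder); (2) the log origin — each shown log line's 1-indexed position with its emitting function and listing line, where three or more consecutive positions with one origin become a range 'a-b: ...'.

Answer: the defect is in main at line 53.
The tell: Position 2 is the first bad log line: 'audit_lot start: n=7 cutoff=3' should read 'audit_lot start: n=7 cutoff=1'.
Crash: collect_span, line 42, TypeError.
Call chain: main -> collect_span([10, -3, 11, -3, 1, -5, 7], 3) (called at line 57).
First divergence: position 2 — shown 'audit_lot start: n=7 cutoff=3', intended 'audit_lot start: n=7 cutoff=1'.
Intended log window:
  1: driver start: 7 inputs
  2: audit_lot start: n=7 cutoff=1
  3: resolve_slot start, 7 items
Execution walk:
  resolve_slot([10, -3, 11, -3, 1, -5, 7]) -> 18  [called from audit_lot, line 26]
  index_entries([10, -3, 11, -3, 1, -5, 7], 3) -> 3  [called from audit_lot, line 27]
  audit_lot([10, -3, 11, -3, 1, -5, 7], 3) -> 6  [called from main, line 55]
  count_flags([10, -3, 11, -3, 1, -5, 7], 3) -> None  [called from collect_span, line 40]
Log line origins:
  1: from main, line 54
  2: from audit_lot, line 25
  3: from resolve_slot, line 2
  4: from resolve_slot, line 6
  5: from index_entries, line 10
  6: from index_entries, line 15
  7: from audit_lot, line 28
  8: from main, line 56
  9: from collect_span, line 39
  10: from count_flags, line 33
  11: from collect_span, line 41
A correct fix: line 53: replace `3` with `1`.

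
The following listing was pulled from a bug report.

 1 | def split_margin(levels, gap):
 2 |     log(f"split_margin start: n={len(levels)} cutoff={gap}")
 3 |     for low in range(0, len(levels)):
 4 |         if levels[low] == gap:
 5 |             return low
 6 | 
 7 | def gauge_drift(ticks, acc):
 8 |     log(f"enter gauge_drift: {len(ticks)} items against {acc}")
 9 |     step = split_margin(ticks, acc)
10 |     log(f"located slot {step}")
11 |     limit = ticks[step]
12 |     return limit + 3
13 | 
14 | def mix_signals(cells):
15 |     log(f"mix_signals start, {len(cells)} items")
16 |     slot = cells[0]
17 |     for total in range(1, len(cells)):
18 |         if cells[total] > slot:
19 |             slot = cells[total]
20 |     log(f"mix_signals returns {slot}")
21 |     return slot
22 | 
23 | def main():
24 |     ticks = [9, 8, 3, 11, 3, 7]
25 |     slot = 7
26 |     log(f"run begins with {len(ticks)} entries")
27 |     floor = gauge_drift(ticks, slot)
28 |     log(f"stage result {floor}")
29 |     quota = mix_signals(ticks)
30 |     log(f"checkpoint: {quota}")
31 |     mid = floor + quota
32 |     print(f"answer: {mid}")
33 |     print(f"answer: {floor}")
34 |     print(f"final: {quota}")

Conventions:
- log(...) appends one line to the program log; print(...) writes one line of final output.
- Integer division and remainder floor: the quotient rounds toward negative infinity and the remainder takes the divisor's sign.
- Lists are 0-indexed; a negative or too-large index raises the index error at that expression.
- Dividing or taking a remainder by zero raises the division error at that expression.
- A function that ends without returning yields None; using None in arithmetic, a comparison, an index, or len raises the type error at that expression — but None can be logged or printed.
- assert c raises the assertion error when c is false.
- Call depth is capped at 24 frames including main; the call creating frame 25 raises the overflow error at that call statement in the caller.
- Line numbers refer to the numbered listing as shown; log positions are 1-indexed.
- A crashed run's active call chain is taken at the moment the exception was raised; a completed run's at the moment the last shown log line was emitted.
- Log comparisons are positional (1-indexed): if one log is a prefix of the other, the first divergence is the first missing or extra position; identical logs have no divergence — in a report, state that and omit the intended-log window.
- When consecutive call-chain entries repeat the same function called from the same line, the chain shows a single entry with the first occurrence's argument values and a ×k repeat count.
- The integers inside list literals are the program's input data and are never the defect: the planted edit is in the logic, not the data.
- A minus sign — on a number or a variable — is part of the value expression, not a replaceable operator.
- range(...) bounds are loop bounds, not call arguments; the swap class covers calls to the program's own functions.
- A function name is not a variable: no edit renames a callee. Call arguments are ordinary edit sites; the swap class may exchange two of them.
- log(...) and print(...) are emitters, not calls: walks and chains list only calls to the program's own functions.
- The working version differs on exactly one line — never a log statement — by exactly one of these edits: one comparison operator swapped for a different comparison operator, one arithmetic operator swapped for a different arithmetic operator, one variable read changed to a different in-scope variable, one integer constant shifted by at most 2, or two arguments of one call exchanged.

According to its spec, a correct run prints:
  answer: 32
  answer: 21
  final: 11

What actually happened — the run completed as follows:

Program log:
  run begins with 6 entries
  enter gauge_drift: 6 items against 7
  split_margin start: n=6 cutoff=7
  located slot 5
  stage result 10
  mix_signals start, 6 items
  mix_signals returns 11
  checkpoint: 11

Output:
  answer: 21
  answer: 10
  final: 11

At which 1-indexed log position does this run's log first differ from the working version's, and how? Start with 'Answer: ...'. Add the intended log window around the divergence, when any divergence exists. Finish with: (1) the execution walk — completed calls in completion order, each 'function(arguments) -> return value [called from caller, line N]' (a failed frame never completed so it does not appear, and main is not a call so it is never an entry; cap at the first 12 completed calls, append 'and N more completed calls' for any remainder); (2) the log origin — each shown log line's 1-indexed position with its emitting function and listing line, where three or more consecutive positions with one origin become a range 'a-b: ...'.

Answer: position 5; shown 'stage result 10' vs intended 'stage result 21'.
Intended log window:
  3: split_margin start: n=6 cutoff=7
  4: located slot 5
  5: stage result 21
  6: mix_signals start, 6 items
Execution walk:
  split_margin([9, 8, 3, 11, 3, 7], 7) -> 5  [called from gauge_drift, line 9]
  gauge_drift([9, 8, 3, 11, 3, 7], 7) -> 10  [called from main, line 27]
  mix_signals([9, 8, 3, 11, 3, 7]) -> 11  [called from main, line 29]
Log origin:
  1: logged in main at line 26
  2: logged in gauge_drift at line 8
  3: logged in split_margin at line 2
  4: logged in gauge_drift at line 10
  5: logged in main at line 28
  6: logged in mix_signals at line 15
  7: logged in mix_signals at line 20
  8: logged in main at line 30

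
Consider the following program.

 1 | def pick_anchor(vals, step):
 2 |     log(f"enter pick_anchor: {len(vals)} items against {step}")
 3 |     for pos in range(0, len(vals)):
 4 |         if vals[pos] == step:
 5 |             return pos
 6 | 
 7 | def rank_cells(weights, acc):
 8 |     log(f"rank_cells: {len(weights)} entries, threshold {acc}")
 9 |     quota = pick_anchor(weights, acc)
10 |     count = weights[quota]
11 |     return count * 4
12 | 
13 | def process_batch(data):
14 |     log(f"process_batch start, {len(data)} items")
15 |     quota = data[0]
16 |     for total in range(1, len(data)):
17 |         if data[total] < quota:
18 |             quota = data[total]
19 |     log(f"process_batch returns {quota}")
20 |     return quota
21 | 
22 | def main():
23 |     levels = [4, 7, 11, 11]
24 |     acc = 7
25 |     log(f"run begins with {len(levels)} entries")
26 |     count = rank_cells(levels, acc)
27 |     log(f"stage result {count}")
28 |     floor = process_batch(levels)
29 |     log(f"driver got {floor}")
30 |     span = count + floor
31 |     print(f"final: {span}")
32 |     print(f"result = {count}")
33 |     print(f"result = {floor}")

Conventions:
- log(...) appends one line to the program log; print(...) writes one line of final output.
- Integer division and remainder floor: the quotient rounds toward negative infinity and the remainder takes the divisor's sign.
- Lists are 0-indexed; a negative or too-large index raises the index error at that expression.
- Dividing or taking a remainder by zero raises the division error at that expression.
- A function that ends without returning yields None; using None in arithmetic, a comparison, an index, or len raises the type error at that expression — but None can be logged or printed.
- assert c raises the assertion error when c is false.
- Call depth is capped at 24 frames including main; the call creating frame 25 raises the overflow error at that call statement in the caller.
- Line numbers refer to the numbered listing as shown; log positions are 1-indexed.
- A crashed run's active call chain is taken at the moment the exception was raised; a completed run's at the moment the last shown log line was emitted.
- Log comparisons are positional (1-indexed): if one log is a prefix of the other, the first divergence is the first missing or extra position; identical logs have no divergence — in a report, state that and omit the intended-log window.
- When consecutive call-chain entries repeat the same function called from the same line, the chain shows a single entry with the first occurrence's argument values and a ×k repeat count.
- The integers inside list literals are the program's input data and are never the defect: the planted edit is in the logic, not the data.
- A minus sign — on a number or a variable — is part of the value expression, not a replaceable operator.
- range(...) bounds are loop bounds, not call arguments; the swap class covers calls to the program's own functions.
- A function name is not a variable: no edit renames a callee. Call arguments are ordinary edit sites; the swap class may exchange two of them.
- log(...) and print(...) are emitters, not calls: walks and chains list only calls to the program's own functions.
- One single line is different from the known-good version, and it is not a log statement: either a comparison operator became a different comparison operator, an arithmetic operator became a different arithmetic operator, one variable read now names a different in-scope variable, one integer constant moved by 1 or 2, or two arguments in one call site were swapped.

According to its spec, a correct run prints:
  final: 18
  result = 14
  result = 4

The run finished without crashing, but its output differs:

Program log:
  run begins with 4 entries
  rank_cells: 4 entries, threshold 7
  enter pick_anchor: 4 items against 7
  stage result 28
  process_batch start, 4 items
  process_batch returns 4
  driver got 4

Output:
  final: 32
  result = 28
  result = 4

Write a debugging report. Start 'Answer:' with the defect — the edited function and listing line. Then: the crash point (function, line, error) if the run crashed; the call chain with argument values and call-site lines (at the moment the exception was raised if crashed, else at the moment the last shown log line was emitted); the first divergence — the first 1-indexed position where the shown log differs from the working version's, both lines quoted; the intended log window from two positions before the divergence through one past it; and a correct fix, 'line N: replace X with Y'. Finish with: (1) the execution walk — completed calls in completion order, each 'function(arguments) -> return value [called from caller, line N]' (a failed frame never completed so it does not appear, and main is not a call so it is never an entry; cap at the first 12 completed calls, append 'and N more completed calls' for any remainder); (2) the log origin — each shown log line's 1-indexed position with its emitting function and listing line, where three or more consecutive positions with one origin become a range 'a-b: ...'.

Answer: the defect is in rank_cells at line 11.
Key observation: The earliest visible damage is log position 4 — 'stage result 28' rather than the intended 'stage result 14'.
Call chain: main.
First divergence: position 4 — the shown line 'stage result 28' should read 'stage result 14'.
Intended log window:
  2: rank_cells: 4 entries, threshold 7
  3: enter pick_anchor: 4 items against 7
  4: stage result 14
  5: process_batch start, 4 items
Execution walk:
  pick_anchor([4, 7, 11, 11], 7) -> 1  [called from rank_cells, line 9]
  rank_cells([4, 7, 11, 11], 7) -> 28  [called from main, line 26]
  process_batch([4, 7, 11, 11]) -> 4  [called from main, line 28]
Log origin:
  1: emitted by main (line 25)
  2: emitted by rank_cells (line 8)
  3: emitted by pick_anchor (line 2)
  4: emitted by main (line 27)
  5: emitted by process_batch (line 14)
  6: emitted by process_batch (line 19)
  7: emitted by main (line 29)
A correct fix: line 11: replace `4` with `2`.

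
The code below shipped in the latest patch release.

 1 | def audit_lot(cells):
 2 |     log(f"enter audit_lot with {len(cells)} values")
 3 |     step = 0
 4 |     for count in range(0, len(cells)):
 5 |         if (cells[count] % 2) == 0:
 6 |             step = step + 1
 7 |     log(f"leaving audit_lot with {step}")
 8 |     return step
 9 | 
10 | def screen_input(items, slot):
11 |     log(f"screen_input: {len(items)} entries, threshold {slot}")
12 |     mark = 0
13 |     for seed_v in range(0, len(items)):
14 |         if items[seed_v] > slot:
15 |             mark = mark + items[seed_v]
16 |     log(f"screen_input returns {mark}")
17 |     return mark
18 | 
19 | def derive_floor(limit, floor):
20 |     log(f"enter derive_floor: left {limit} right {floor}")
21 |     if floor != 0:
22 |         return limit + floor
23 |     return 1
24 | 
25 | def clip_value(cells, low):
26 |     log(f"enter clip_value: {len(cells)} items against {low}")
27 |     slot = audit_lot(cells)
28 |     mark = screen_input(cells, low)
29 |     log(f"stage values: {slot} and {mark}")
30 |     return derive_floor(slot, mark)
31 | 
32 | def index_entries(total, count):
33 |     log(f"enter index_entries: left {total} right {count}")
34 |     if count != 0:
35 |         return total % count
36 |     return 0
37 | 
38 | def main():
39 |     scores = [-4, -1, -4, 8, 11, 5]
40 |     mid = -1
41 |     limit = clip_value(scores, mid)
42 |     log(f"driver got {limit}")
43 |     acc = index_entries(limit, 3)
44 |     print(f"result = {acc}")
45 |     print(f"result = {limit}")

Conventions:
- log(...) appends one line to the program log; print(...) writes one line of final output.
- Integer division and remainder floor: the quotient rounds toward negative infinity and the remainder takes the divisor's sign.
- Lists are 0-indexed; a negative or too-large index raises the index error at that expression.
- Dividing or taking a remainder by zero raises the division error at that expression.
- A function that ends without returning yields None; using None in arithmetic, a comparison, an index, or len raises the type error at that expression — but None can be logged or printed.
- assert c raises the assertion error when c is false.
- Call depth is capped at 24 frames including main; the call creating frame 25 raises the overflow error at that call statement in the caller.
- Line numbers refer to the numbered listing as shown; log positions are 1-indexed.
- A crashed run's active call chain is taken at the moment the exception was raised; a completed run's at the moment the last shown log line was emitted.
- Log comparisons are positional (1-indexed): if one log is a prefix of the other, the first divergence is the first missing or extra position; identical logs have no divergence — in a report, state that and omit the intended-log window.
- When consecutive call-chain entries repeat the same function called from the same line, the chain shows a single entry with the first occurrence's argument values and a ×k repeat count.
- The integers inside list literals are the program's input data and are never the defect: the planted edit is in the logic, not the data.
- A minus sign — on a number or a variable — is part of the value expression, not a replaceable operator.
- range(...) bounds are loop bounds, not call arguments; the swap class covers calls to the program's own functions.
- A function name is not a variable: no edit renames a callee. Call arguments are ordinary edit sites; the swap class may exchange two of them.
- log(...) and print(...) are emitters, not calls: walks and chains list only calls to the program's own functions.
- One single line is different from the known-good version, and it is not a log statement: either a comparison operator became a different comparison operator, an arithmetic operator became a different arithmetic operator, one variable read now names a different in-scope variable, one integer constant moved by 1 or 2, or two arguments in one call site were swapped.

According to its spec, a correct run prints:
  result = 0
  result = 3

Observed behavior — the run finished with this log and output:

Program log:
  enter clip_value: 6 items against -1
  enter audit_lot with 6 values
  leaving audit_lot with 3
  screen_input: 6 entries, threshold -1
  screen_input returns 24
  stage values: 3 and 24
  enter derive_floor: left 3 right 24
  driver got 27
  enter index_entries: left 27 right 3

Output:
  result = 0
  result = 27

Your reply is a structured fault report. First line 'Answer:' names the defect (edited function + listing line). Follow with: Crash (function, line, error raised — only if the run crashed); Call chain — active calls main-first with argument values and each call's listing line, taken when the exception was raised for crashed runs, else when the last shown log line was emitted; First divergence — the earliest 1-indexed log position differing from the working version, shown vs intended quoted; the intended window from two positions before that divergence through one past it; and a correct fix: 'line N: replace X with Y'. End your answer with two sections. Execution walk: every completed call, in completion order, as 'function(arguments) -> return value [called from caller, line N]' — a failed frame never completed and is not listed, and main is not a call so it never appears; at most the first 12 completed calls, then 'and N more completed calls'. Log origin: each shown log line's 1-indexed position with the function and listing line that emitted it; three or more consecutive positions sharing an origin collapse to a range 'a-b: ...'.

Answer: the defect is in derive_floor at line 22.
Key fact: At log position 8 the runs split — shown 'driver got 27', but the working version logs 'driver got 3'.
Call chain: main -> index_entries(27, 3) (called at line 43).
First divergence: position 8; shown 'driver got 27' vs intended 'driver got 3'.
Intended log window:
  6: stage values: 3 and 24
  7: enter derive_floor: left 3 right 24
  8: driver got 3
  9: enter index_entries: left 3 right 3
Execution walk:
  audit_lot([-4, -1, -4, 8, 11, 5]) -> 3  [called from clip_value, line 27]
  screen_input([-4, -1, -4, 8, 11, 5], -1) -> 24  [called from clip_value, line 28]
  derive_floor(3, 24) -> 27  [called from clip_value, line 30]
  clip_value([-4, -1, -4, 8, 11, 5], -1) -> 27  [called from main, line 41]
  index_entries(27, 3) -> 0  [called from main, line 43]
Log origin:
  1: emitted by clip_value (line 26)
  2: emitted by audit_lot (line 2)
  3: emitted by audit_lot (line 7)
  4: emitted by screen_input (line 11)
  5: emitted by screen_input (line 16)
  6: emitted by clip_value (line 29)
  7: emitted by derive_floor (line 20)
  8: emitted by main (line 42)
  9: emitted by index_entries (line 33)
A correct fix: line 22: replace `+` with `%`.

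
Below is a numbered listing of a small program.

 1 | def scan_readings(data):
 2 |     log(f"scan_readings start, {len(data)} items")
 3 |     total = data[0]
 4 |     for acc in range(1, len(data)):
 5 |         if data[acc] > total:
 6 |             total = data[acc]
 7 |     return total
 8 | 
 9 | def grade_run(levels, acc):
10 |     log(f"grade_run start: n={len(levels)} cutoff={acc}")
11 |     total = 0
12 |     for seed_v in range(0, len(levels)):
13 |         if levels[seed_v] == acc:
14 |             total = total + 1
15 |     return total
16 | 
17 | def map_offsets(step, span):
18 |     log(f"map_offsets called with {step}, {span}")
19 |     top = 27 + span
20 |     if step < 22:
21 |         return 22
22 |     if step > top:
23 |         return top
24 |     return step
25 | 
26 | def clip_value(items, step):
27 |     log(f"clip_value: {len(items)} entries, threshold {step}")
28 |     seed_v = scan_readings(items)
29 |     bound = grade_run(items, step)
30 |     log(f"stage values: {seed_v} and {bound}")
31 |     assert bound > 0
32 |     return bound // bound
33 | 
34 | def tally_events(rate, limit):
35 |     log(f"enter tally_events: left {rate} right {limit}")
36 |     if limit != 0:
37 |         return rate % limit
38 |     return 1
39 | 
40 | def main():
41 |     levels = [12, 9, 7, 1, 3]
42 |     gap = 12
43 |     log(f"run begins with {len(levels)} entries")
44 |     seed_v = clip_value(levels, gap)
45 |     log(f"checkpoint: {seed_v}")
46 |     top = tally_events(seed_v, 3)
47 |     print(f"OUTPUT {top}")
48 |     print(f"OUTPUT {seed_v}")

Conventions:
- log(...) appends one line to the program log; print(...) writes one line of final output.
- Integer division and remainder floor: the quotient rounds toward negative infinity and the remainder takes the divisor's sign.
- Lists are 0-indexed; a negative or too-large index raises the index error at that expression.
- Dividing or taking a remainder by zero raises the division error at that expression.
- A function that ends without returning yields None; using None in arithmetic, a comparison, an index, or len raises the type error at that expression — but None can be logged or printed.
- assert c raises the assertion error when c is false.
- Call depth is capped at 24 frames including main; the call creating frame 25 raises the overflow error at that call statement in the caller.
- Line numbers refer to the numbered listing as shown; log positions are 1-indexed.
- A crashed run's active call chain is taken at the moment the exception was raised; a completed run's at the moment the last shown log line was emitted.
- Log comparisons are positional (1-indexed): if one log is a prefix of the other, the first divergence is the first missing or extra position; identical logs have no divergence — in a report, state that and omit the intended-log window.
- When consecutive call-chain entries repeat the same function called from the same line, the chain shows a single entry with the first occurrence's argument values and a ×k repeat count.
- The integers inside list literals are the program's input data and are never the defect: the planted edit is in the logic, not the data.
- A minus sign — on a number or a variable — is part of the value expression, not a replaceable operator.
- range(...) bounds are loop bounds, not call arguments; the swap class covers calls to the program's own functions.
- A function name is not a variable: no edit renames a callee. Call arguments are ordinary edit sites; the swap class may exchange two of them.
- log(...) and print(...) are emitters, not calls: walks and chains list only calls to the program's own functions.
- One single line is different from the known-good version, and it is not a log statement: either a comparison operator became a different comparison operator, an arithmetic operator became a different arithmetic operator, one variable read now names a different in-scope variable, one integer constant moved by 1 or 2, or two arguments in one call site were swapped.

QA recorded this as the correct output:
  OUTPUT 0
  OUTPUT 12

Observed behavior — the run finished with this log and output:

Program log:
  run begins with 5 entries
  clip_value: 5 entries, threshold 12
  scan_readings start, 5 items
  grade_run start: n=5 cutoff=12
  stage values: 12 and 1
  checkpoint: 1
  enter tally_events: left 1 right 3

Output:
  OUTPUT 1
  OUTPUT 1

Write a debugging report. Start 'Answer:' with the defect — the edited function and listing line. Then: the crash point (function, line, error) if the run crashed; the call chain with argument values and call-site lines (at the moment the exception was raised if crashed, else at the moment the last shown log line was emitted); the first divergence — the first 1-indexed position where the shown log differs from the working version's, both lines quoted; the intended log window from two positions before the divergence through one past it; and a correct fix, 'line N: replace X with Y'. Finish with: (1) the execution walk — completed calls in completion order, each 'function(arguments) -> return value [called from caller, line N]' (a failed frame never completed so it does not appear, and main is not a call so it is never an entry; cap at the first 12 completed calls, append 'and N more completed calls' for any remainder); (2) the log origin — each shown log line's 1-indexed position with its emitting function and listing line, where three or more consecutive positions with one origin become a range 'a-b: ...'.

Answer: the defect is in clip_value at line 32.
Key fact: The log first diverges at position 6: the faulty run prints 'checkpoint: 1' where the working version prints 'checkpoint: 12'.
Call chain: main -> tally_events(1, 3) (called at line 46).
First divergence: position 6 — the shown line 'checkpoint: 1' should read 'checkpoint: 12'.
Intended log window:
  4: grade_run start: n=5 cutoff=12
  5: stage values: 12 and 1
  6: checkpoint: 12
  7: enter tally_events: left 12 right 3
Execution walk:
  scan_readings([12, 9, 7, 1, 3]) -> 12  [called from clip_value, line 28]
  grade_run([12, 9, 7, 1, 3], 12) -> 1  [called from clip_value, line 29]
  clip_value([12, 9, 7, 1, 3], 12) -> 1  [called from main, line 44]
  tally_events(1, 3) -> 1  [called from main, line 46]
Log line origins:
  1 — main, line 43
  2 — clip_value, line 27
  3 — scan_readings, line 2
  4 — grade_run, line 10
  5 — clip_value, line 30
  6 — main, line 45
  7 — tally_events, line 35
A correct fix: line 32: replace `bound // bound` with `seed_v // bound`.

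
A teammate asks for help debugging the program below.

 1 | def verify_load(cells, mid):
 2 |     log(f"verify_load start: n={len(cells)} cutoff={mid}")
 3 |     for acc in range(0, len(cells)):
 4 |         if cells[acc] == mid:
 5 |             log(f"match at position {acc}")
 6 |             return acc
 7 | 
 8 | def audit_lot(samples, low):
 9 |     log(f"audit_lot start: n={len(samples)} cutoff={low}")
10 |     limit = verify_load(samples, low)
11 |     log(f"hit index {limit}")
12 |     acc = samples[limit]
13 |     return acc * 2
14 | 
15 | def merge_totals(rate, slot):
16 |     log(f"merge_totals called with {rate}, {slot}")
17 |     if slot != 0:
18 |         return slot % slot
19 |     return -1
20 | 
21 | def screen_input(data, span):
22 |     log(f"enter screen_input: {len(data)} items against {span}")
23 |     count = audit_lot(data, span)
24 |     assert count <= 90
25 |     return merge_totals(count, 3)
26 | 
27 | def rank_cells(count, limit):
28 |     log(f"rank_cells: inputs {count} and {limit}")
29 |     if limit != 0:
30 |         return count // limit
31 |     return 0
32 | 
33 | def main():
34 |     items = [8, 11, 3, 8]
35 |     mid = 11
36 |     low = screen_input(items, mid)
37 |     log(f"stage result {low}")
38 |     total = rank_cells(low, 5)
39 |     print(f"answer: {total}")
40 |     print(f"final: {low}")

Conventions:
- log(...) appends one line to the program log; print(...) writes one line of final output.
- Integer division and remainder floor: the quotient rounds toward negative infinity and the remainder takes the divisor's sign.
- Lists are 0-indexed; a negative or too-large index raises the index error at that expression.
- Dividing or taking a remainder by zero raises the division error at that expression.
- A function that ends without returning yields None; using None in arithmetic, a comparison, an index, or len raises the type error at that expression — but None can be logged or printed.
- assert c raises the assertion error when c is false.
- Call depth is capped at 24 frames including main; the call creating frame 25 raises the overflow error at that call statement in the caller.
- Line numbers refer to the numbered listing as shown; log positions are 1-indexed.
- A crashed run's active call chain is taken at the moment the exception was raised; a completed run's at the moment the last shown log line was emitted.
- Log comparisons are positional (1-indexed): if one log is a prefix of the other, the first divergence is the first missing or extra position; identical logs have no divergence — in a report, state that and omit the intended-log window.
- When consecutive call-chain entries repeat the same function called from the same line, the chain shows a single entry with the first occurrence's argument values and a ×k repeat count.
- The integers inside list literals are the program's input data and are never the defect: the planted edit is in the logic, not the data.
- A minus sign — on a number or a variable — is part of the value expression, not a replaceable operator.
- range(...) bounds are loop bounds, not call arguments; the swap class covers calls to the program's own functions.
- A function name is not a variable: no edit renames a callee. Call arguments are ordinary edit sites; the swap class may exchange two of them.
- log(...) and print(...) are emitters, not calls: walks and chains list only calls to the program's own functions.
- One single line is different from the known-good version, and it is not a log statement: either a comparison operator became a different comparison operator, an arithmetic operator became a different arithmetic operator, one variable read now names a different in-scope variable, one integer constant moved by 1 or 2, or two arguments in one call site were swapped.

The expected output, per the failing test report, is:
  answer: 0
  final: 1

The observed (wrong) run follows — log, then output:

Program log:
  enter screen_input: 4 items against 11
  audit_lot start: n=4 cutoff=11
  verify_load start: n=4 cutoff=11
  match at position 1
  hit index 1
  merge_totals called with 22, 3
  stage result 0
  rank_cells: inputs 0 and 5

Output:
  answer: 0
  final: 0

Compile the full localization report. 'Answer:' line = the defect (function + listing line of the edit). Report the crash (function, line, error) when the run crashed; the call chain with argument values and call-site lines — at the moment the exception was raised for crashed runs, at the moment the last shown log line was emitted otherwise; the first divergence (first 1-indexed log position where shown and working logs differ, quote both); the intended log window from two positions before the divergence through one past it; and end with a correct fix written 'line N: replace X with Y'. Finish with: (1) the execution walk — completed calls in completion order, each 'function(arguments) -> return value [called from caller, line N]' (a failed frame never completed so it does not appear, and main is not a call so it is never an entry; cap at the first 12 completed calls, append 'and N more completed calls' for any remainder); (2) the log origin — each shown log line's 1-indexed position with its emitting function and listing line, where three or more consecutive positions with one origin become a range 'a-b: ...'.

Answer: the defect is in merge_totals at line 18.
The tell: Position 7 is the first bad log line: 'stage result 0' should read 'stage result 1'.
Call chain: main -> rank_cells(0, 5) (called at line 38).
First divergence: position 7 — shown 'stage result 0', intended 'stage result 1'.
Intended log window:
  5: hit index 1
  6: merge_totals called with 22, 3
  7: stage result 1
  8: rank_cells: inputs 1 and 5
Execution walk:
  verify_load([8, 11, 3, 8], 11) -> 1  [called from audit_lot, line 10]
  audit_lot([8, 11, 3, 8], 11) -> 22  [called from screen_input, line 23]
  merge_totals(22, 3) -> 0  [called from screen_input, line 25]
  screen_input([8, 11, 3, 8], 11) -> 0  [called from main, line 36]
  rank_cells(0, 5) -> 0  [called from main, line 38]
Log origins:
  1: emitted by screen_input (line 22)
  2: emitted by audit_lot (line 9)
  3: emitted by verify_load (line 2)
  4: emitted by verify_load (line 5)
  5: emitted by audit_lot (line 11)
  6: emitted by merge_totals (line 16)
  7: emitted by main (line 37)
  8: emitted by rank_cells (line 28)
A correct fix: line 18: replace `slot % slot` with `rate % slot`.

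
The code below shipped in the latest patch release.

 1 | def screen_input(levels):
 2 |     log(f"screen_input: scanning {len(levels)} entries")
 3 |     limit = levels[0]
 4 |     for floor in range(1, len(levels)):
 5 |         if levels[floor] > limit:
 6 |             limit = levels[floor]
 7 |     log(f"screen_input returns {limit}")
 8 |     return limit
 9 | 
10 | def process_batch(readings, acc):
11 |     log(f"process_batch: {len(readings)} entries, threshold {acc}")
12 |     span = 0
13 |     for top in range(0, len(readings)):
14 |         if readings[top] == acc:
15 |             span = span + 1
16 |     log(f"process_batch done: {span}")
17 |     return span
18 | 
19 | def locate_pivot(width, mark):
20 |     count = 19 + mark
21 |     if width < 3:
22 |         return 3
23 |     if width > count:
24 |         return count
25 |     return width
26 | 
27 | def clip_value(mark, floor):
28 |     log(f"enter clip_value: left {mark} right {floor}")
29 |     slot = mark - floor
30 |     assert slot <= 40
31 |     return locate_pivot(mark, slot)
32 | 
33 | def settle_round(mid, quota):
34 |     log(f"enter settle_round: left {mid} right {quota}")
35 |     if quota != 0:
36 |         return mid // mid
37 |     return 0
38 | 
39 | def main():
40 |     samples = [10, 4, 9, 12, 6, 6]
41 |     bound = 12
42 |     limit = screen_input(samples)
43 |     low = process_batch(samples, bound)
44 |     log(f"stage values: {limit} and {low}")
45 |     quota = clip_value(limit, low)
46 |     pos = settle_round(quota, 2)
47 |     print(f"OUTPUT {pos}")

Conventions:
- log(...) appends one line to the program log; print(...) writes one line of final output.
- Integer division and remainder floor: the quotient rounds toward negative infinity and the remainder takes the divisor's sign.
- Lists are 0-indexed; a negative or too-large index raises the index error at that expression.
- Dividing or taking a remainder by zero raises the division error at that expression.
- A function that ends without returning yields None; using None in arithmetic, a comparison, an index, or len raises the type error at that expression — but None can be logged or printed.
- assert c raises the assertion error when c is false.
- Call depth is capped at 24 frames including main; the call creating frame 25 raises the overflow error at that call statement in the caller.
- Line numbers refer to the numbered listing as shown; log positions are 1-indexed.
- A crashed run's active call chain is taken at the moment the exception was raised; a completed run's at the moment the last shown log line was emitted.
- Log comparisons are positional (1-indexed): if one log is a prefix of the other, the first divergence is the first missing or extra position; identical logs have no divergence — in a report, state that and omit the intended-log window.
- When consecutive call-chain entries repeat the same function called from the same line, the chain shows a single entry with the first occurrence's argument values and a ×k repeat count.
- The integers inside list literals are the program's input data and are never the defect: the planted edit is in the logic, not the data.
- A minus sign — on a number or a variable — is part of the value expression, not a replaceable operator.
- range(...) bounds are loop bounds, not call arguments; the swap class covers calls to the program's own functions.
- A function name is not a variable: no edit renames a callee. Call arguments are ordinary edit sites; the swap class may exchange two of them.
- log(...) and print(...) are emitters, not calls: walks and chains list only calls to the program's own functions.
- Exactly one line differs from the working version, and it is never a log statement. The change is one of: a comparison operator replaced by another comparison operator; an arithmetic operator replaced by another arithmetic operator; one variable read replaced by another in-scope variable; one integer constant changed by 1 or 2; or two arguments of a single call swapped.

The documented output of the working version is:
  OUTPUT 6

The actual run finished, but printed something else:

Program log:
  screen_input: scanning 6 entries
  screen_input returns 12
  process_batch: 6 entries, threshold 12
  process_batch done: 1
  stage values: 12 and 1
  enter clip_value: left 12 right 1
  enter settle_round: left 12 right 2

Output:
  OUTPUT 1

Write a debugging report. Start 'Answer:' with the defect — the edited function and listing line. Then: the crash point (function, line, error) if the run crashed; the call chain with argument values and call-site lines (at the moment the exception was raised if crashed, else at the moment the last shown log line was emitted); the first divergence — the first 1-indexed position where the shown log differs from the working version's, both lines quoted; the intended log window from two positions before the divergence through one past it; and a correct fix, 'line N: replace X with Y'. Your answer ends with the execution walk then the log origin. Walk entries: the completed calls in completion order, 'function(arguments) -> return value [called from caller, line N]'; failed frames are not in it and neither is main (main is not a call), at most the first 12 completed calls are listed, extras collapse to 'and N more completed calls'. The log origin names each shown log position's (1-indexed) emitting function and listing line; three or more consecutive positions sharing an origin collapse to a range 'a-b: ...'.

Answer: the defect is in settle_round at line 36.
The tell: Log streams are identical — the defect surfaces only in the printed output.
Call chain: main -> settle_round(12, 2) (called at line 46).
First divergence: none; the two logs match at every position.
Execution walk:
  screen_input([10, 4, 9, 12, 6, 6]) -> 12  [called from main, line 42]
  process_batch([10, 4, 9, 12, 6, 6], 12) -> 1  [called from main, line 43]
  locate_pivot(12, 11) -> 12  [called from clip_value, line 31]
  clip_value(12, 1) -> 12  [called from main, line 45]
  settle_round(12, 2) -> 1  [called from main, line 46]
Log line origins:
  1: emitted by screen_input (line 2)
  2: emitted by screen_input (line 7)
  3: emitted by process_batch (line 11)
  4: emitted by process_batch (line 16)
  5: emitted by main (line 44)
  6: emitted by clip_value (line 28)
  7: emitted by settle_round (line 34)
A correct fix: line 36: replace `mid // mid` with `mid // quota`.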